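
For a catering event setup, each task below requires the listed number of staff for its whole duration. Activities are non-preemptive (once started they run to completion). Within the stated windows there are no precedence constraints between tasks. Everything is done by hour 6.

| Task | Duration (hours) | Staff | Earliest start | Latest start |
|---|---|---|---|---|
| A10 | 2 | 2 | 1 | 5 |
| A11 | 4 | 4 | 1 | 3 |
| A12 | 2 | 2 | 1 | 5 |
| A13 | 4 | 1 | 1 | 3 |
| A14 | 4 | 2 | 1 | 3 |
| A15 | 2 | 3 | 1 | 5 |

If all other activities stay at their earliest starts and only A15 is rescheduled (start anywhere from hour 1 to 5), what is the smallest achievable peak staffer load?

11

A15@1: h1:14  h2:14  h3:7  h4:7  h5:0  h6:0 → peak 14
A15@2: h1:11  h2:14  h3:10  h4:7  h5:0  h6:0 → peak 14
A15@3: h1:11  h2:11  h3:10  h4:10  h5:0  h6:0 → peak 11
A15@4: h1:11  h2:11  h3:7  h4:10  h5:3  h6:0 → peak 11
A15@5: h1:11  h2:11  h3:7  h4:7  h5:3  h6:3 → peak 11
Best is A15@3, peak 11.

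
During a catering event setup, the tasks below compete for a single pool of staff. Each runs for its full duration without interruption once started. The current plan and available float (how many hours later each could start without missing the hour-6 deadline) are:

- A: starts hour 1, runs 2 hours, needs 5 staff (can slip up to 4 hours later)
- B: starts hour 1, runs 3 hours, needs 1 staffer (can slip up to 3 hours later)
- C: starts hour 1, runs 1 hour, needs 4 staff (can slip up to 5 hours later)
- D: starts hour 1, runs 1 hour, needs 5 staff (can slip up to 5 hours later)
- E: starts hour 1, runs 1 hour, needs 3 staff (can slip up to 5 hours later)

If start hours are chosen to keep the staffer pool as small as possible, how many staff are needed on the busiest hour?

5

Early-start (A@1, B@1, C@1, D@1, E@1) gives peak 18: h1:18  h2:6  h3:1  h4:0  h5:0  h6:0.
Shift B→3, C→3, D→6, E→4.
Schedule A@1, B@3, C@3, D@6, E@4: h1:5  h2:5  h3:5  h4:4  h5:1  h6:5 — peak 5.
Total staffer-hours = 25 over 6 hours ⇒ peak ≥ ⌈25/6⌉ = 5, so 5 is optimal.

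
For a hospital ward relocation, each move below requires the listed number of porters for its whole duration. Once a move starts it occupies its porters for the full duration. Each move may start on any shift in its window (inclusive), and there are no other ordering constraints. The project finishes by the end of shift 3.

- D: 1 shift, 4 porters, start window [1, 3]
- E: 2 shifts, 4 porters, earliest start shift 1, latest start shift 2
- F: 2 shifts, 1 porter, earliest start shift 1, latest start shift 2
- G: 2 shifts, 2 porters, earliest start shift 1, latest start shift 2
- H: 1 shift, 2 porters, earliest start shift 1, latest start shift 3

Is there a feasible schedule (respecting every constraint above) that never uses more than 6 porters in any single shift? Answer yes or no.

Total porter-shifts = 20; over 3 shifts the average is 20/3 > 6, so some shift must exceed 6.

no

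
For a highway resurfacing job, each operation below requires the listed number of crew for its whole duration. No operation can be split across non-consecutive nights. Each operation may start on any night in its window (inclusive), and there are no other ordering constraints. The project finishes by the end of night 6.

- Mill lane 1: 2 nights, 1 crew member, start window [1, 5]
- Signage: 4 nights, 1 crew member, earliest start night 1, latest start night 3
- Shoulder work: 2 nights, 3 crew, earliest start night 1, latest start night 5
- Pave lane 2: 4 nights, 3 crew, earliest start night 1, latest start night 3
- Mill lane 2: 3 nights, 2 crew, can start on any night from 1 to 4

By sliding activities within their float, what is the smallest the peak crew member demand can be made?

6

Early-start (Mill lane 1@1, Signage@1, Shoulder work@1, Pave lane 2@1, Mill lane 2@1) gives peak 10: n1:10  n2:10  n3:6  n4:4  n5:0  n6:0.
Shift Pave lane 2→3, Mill lane 2→3.
Schedule Mill lane 1@1, Signage@1, Shoulder work@1, Pave lane 2@3, Mill lane 2@3: n1:5  n2:5  n3:6  n4:6  n5:5  n6:3 — peak 6.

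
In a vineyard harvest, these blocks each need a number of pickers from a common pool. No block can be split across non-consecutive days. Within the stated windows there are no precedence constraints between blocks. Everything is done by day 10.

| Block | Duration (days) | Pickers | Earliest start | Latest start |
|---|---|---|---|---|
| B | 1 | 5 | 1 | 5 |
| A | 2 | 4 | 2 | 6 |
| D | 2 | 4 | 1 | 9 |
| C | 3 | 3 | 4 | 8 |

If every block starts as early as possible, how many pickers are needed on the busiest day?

Early-start schedule: B@1, A@2, D@1, C@4.
Load per day: day 1: 9, day 2: 8, day 3: 4, day 4: 3, day 5: 3, day 6: 3, day 7: 0, day 8: 0, day 9: 0, day 10: 0.
Peak is 9.

9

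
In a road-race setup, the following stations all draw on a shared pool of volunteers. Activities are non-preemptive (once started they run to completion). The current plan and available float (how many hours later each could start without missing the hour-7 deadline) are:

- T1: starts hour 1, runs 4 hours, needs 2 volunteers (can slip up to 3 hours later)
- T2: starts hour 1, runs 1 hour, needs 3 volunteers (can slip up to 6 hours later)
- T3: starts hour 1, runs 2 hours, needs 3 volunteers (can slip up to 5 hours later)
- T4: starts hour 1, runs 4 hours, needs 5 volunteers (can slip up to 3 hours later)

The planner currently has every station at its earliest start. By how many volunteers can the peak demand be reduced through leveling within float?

Early-start peak: h1:13  h2:10  h3:7  h4:7  h5:0  h6:0  h7:0 ⇒ 13.
Leveled (T1@1, T2@1, T3@2, T4@4): h1:5  h2:5  h3:5  h4:7  h5:5  h6:5  h7:5 ⇒ 7.
Reduction 13 − 7 = 6.

6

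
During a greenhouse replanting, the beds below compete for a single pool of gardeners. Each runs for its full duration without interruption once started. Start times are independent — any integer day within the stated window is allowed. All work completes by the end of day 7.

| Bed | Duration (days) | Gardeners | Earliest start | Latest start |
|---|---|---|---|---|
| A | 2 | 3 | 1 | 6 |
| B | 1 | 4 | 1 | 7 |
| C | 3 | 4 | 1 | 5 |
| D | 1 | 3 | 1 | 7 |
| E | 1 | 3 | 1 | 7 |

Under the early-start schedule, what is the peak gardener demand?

Early-start schedule: A@1, B@1, C@1, D@1, E@1.
Load per day: day 1: 17, day 2: 7, day 3: 4, day 4: 0, day 5: 0, day 6: 0, day 7: 0.
Peak is 17.

17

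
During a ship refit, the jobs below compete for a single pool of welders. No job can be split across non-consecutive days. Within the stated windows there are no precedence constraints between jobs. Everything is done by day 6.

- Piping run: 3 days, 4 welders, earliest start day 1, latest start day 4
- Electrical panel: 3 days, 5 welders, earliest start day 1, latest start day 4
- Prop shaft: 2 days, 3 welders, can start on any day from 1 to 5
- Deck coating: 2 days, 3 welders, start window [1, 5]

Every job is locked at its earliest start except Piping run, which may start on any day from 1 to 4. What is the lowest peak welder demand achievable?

11

Piping run@1: d1:15  d2:15  d3:9  d4:0  d5:0  d6:0 → peak 15
Piping run@2: d1:11  d2:15  d3:9  d4:4  d5:0  d6:0 → peak 15
Piping run@3: d1:11  d2:11  d3:9  d4:4  d5:4  d6:0 → peak 11
Piping run@4: d1:11  d2:11  d3:5  d4:4  d5:4  d6:4 → peak 11
Best is Piping run@3, peak 11.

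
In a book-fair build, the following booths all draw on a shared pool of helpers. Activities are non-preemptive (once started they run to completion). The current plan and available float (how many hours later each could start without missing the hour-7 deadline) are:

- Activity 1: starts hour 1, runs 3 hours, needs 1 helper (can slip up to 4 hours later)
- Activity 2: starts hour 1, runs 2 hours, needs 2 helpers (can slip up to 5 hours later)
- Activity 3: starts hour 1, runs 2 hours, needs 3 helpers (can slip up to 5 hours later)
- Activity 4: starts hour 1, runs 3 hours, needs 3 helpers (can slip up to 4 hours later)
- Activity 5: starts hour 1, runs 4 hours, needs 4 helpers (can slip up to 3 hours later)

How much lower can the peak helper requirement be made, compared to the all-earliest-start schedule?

7

Early-start peak: h1:13  h2:13  h3:8  h4:4  h5:0  h6:0  h7:0 ⇒ 13.
Leveled (Activity 1@1, Activity 2@4, Activity 3@6, Activity 4@5, Activity 5@1): h1:5  h2:5  h3:5  h4:6  h5:5  h6:6  h7:6 ⇒ 6.
Reduction 13 − 6 = 7.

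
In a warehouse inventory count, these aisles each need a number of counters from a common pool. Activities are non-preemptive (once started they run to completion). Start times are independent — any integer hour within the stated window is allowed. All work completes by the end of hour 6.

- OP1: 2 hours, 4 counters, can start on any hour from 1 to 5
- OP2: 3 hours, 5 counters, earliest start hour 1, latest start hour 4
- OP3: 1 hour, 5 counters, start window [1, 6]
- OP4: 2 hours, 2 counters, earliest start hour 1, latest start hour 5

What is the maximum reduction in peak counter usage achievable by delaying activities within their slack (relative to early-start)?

10

Early-start peak: h1:16  h2:11  h3:5  h4:0  h5:0  h6:0 ⇒ 16.
Leveled (OP1@1, OP2@3, OP3@6, OP4@1): h1:6  h2:6  h3:5  h4:5  h5:5  h6:5 ⇒ 6.
Reduction 16 − 6 = 10.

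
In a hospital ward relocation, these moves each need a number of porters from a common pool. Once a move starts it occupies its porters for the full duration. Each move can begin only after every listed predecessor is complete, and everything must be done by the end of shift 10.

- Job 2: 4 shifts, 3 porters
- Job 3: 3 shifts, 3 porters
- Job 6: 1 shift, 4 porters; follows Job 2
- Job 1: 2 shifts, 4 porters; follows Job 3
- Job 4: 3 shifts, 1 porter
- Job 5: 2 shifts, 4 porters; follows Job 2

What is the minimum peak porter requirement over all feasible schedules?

Early-start (Job 2@1, Job 3@1, Job 6@5, Job 1@4, Job 4@1, Job 5@5) gives peak 12: s1:7  s2:7  s3:7  s4:7  s5:12  s6:4  s7:0  s8:0  s9:0  s10:0.
Shift Job 1→6, Job 4→4, Job 5→8.
Schedule Job 2@1, Job 3@1, Job 6@5, Job 1@6, Job 4@4, Job 5@8: s1:6  s2:6  s3:6  s4:4  s5:5  s6:5  s7:4  s8:4  s9:4  s10:0 — peak 6.

6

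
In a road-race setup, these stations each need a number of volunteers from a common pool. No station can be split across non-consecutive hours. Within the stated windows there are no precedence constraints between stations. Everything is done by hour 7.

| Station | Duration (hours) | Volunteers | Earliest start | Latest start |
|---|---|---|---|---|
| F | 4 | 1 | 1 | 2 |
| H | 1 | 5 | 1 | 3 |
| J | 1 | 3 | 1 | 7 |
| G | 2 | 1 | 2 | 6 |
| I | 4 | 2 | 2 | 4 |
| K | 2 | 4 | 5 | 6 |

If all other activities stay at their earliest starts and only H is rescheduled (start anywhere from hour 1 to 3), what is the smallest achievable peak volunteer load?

H@1: h1:9  h2:4  h3:4  h4:3  h5:6  h6:4  h7:0 → peak 9
H@2: h1:4  h2:9  h3:4  h4:3  h5:6  h6:4  h7:0 → peak 9
H@3: h1:4  h2:4  h3:9  h4:3  h5:6  h6:4  h7:0 → peak 9
Best is H@1, peak 9.

9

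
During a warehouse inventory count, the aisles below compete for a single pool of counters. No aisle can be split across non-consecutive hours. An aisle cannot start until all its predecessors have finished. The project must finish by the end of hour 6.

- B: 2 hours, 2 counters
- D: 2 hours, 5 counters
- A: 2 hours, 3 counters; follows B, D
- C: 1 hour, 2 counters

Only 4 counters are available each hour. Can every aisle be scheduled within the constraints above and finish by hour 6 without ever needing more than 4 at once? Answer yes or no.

The minimum achievable peak is 5; 4 < 5, so no feasible schedule stays within the cap.

no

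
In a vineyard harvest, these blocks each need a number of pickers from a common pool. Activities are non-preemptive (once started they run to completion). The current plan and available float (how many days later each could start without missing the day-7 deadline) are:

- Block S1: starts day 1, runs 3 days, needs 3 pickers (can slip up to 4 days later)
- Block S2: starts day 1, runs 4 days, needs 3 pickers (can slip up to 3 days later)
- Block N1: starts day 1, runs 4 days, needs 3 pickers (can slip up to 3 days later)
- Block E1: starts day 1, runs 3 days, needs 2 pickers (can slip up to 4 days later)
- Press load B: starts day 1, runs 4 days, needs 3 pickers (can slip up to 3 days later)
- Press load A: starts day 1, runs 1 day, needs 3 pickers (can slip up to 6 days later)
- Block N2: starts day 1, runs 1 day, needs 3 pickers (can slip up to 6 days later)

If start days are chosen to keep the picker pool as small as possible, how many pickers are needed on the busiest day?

9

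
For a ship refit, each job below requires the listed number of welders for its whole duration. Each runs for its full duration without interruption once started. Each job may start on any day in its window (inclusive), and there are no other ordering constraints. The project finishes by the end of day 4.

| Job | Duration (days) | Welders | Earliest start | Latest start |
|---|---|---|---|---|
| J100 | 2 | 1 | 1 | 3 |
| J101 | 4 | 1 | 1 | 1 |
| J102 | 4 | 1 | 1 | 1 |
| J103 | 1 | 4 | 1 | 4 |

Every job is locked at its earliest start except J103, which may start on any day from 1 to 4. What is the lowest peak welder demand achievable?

J103@1: d1:7  d2:3  d3:2  d4:2 → peak 7
J103@2: d1:3  d2:7  d3:2  d4:2 → peak 7
J103@3: d1:3  d2:3  d3:6  d4:2 → peak 6
J103@4: d1:3  d2:3  d3:2  d4:6 → peak 6
Best is J103@3, peak 6.

6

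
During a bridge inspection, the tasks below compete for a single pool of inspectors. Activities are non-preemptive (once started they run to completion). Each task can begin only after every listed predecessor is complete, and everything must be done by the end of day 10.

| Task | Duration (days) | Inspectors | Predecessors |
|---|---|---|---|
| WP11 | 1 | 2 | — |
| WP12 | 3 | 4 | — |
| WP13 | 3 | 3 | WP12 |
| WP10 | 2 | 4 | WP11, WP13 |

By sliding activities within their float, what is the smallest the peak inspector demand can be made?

Early-start (WP11@1, WP12@1, WP13@4, WP10@7) gives peak 6: d1:6  d2:4  d3:4  d4:3  d5:3  d6:3  d7:4  d8:4  d9:0  d10:0.
Shift WP12→2, WP13→5, WP10→8.
Schedule WP11@1, WP12@2, WP13@5, WP10@8: d1:2  d2:4  d3:4  d4:4  d5:3  d6:3  d7:3  d8:4  d9:4  d10:0 — peak 4.
Total inspector-days = 31 over 10 days ⇒ peak ≥ ⌈31/10⌉ = 4, so 4 is optimal.

4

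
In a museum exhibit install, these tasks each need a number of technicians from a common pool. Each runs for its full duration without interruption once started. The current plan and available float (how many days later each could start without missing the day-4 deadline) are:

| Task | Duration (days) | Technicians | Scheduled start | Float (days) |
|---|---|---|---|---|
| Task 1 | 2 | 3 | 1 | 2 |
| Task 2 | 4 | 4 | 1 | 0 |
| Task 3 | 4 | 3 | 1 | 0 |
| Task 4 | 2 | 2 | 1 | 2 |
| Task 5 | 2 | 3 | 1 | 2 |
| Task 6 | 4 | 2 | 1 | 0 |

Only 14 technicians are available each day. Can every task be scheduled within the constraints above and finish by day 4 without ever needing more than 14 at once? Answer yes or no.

yes

Schedule Task 1@1, Task 2@1, Task 3@1, Task 4@1, Task 5@3, Task 6@1: d1:14  d2:14  d3:12  d4:12 — peak 14 ≤ 14.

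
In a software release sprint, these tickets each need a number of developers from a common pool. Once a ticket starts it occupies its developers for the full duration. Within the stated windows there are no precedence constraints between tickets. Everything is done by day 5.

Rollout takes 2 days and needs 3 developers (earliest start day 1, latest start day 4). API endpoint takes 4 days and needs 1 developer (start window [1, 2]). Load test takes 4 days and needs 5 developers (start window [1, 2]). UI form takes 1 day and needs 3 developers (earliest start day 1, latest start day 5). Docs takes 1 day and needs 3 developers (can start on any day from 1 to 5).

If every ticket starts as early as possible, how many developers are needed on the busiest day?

15

Early-start schedule: Rollout@1, API endpoint@1, Load test@1, UI form@1, Docs@1.
Load per day: day 1: 15, day 2: 9, day 3: 6, day 4: 6, day 5: 0.
Peak is 15.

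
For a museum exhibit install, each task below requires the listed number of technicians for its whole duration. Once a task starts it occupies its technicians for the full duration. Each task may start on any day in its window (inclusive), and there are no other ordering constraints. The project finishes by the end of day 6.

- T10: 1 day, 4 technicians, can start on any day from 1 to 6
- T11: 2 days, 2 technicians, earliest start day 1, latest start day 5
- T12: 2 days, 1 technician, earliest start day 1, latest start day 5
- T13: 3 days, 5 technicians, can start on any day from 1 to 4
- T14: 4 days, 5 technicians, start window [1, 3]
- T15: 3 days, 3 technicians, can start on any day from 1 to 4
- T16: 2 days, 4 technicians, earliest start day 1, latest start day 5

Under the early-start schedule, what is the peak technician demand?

Early-start schedule: T10@1, T11@1, T12@1, T13@1, T14@1, T15@1, T16@1.
Load per day: day 1: 24, day 2: 20, day 3: 13, day 4: 5, day 5: 0, day 6: 0.
Peak is 24.

24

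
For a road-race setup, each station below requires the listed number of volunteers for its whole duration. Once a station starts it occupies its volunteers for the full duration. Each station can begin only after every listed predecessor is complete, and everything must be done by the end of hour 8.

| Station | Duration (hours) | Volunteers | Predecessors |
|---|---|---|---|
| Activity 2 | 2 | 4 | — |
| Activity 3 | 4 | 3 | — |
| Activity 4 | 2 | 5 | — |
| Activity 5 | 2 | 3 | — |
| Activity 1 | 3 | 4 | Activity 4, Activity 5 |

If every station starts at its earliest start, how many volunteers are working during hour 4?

7

At early start, hour 4 has: Activity 3, Activity 1.
Demand: 3 + 4 = 7.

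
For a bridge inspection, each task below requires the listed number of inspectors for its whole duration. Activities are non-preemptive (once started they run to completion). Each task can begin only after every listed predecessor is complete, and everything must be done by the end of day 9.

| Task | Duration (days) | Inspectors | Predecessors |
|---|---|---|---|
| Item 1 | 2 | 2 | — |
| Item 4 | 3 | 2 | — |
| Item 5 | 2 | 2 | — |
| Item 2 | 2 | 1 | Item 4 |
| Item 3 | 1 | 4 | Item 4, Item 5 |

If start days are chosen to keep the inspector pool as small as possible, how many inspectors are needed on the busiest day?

4

Early-start (Item 1@1, Item 4@1, Item 5@1, Item 2@4, Item 3@4) gives peak 6: d1:6  d2:6  d3:2  d4:5  d5:1  d6:0  d7:0  d8:0  d9:0.
Shift Item 5→3, Item 3→6.
Schedule Item 1@1, Item 4@1, Item 5@3, Item 2@4, Item 3@6: d1:4  d2:4  d3:4  d4:3  d5:1  d6:4  d7:0  d8:0  d9:0 — peak 4.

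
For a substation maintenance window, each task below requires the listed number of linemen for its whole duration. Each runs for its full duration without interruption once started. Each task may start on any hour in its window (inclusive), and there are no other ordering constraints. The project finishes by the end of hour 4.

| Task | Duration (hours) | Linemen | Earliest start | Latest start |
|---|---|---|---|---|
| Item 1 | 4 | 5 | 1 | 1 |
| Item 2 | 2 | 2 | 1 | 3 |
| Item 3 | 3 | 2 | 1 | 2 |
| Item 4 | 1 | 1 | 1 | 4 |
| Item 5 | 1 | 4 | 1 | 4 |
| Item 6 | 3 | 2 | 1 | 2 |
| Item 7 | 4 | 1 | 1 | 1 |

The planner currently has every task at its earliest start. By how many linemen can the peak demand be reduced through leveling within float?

5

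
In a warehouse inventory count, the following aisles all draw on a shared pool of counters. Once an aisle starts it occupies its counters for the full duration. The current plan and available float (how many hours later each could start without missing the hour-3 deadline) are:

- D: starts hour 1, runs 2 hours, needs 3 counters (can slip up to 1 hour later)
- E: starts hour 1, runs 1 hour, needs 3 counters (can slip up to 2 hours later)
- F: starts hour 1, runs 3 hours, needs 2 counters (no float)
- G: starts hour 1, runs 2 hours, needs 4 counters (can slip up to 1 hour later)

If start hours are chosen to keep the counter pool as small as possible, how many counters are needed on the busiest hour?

9

Early-start (D@1, E@1, F@1, G@1) gives peak 12: h1:12  h2:9  h3:2.
Shift G→2.
Schedule D@1, E@1, F@1, G@2: h1:8  h2:9  h3:6 — peak 9.
No arrangement of the 12 feasible schedules does better.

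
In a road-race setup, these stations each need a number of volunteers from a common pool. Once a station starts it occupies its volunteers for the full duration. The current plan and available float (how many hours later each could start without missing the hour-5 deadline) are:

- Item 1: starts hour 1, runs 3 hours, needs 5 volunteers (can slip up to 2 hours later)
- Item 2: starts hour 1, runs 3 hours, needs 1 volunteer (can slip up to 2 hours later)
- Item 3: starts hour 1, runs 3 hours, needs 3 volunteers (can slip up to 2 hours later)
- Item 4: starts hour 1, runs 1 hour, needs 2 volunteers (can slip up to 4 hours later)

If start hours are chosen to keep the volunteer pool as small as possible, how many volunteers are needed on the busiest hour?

9

Early-start (Item 1@1, Item 2@1, Item 3@1, Item 4@1) gives peak 11: h1:11  h2:9  h3:9  h4:0  h5:0.
Shift Item 4→4.
Schedule Item 1@1, Item 2@1, Item 3@1, Item 4@4: h1:9  h2:9  h3:9  h4:2  h5:0 — peak 9.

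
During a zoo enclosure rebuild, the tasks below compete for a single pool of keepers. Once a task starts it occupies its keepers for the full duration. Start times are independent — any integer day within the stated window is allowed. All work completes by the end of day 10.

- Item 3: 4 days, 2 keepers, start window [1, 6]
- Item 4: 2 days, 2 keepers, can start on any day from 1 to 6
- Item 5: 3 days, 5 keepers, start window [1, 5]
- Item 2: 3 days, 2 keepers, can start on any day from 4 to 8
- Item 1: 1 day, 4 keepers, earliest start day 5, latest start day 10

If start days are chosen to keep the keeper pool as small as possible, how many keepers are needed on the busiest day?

Early-start (Item 3@1, Item 4@1, Item 5@1, Item 2@4, Item 1@5) gives peak 9: d1:9  d2:9  d3:7  d4:4  d5:6  d6:2  d7:0  d8:0  d9:0  d10:0.
Shift Item 3→4, Item 4→4, Item 2→6, Item 1→9.
Schedule Item 3@4, Item 4@4, Item 5@1, Item 2@6, Item 1@9: d1:5  d2:5  d3:5  d4:4  d5:4  d6:4  d7:4  d8:2  d9:4  d10:0 — peak 5.

5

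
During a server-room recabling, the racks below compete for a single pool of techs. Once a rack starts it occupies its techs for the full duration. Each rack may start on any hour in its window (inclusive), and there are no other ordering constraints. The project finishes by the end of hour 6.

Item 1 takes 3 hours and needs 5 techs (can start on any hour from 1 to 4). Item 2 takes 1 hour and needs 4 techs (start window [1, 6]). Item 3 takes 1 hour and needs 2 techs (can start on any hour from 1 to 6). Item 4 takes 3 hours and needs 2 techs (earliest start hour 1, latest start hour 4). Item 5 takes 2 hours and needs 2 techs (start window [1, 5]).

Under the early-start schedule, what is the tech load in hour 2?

At early start, hour 2 has: Item 1, Item 4, Item 5.
Demand: 5 + 2 + 2 = 9.

9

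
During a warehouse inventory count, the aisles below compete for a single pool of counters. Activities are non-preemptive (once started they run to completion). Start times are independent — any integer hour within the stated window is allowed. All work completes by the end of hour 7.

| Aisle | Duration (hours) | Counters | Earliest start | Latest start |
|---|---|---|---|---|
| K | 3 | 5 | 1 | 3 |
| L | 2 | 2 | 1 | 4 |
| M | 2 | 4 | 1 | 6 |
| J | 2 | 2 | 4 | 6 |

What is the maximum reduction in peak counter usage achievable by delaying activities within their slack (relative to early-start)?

Early-start peak: h1:11  h2:11  h3:5  h4:2  h5:2  h6:0  h7:0 ⇒ 11.
Leveled (K@1, L@4, M@6, J@4): h1:5  h2:5  h3:5  h4:4  h5:4  h6:4  h7:4 ⇒ 5.
Reduction 11 − 5 = 6.

6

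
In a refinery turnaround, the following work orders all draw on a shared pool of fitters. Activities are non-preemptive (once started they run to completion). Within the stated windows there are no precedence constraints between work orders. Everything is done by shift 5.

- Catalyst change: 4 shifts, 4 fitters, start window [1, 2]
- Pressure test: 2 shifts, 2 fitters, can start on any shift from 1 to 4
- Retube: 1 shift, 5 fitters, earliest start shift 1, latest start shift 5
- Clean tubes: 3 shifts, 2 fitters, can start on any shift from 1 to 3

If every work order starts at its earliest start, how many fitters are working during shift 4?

4

At early start, shift 4 has: Catalyst change.
Demand: 4 = 4.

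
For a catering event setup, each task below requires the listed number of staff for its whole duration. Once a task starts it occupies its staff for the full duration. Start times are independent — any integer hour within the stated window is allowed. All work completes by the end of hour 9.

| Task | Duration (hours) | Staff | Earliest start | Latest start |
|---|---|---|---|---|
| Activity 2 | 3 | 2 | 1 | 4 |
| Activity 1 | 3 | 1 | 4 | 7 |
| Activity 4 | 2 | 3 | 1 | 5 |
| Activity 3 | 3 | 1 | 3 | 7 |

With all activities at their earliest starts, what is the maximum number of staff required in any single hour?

Early-start schedule: Activity 2@1, Activity 1@4, Activity 4@1, Activity 3@3.
Load per hour: hour 1: 5, hour 2: 5, hour 3: 3, hour 4: 2, hour 5: 2, hour 6: 1, hour 7: 0, hour 8: 0, hour 9: 0.
Peak is 5.

5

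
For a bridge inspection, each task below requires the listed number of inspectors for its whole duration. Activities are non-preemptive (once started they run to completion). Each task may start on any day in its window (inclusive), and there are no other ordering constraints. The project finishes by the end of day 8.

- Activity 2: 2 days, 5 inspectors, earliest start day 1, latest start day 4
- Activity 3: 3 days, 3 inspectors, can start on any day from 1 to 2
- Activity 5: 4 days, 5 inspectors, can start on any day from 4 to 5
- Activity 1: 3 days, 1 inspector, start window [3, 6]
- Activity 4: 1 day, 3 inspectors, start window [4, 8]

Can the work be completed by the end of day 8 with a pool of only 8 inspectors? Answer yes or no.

yes

Schedule Activity 2@1, Activity 3@1, Activity 5@4, Activity 1@3, Activity 4@6: d1:8  d2:8  d3:4  d4:6  d5:6  d6:8  d7:5  d8:0 — peak 8 ≤ 8.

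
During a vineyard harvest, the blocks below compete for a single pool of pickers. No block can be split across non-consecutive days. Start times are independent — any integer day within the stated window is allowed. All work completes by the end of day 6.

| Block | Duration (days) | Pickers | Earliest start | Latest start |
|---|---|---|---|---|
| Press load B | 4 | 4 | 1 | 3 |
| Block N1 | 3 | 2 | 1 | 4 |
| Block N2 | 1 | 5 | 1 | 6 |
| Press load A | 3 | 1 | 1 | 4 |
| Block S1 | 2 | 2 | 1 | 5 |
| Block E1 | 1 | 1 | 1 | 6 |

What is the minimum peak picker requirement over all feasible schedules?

7

Early-start (Press load B@1, Block N1@1, Block N2@1, Press load A@1, Block S1@1, Block E1@1) gives peak 15: d1:15  d2:9  d3:7  d4:4  d5:0  d6:0.
Shift Block N2→5, Block S1→4, Block E1→4.
Schedule Press load B@1, Block N1@1, Block N2@5, Press load A@1, Block S1@4, Block E1@4: d1:7  d2:7  d3:7  d4:7  d5:7  d6:0 — peak 7.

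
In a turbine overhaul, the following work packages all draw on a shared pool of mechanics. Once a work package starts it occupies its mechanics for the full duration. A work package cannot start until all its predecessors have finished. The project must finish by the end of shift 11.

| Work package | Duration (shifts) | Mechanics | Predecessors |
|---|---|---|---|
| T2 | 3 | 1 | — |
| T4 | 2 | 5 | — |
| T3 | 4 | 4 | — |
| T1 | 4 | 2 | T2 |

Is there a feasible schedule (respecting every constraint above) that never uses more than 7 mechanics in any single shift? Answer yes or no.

yes

Schedule T2@1, T4@5, T3@1, T1@7: s1:5  s2:5  s3:5  s4:4  s5:5  s6:5  s7:2  s8:2  s9:2  s10:2  s11:0 — peak 5 ≤ 7.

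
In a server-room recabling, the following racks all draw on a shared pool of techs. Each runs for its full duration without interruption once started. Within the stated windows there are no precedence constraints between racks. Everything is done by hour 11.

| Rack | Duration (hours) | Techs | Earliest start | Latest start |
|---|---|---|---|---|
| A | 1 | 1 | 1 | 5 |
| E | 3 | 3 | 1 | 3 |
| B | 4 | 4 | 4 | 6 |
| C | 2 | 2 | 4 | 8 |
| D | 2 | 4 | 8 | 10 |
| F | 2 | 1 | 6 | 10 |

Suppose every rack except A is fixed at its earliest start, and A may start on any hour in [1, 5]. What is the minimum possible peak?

6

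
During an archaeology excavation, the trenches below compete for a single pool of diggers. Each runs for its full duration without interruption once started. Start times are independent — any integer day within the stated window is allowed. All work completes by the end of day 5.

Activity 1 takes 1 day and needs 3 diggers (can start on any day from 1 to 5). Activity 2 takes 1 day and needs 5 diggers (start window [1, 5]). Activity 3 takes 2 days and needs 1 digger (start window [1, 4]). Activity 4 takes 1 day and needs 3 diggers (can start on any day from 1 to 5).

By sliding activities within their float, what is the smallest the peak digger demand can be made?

Early-start (Activity 1@1, Activity 2@1, Activity 3@1, Activity 4@1) gives peak 12: d1:12  d2:1  d3:0  d4:0  d5:0.
Shift Activity 2→2, Activity 3→3, Activity 4→3.
Schedule Activity 1@1, Activity 2@2, Activity 3@3, Activity 4@3: d1:3  d2:5  d3:4  d4:1  d5:0 — peak 5.

5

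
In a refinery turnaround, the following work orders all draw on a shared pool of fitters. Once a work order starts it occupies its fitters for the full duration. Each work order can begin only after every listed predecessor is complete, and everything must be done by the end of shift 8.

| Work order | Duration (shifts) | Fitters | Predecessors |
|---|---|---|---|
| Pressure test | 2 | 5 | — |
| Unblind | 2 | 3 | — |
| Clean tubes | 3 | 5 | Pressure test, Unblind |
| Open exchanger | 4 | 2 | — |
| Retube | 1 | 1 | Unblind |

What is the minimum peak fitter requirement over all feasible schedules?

Early-start (Pressure test@1, Unblind@1, Clean tubes@3, Open exchanger@1, Retube@3) gives peak 10: s1:10  s2:10  s3:8  s4:7  s5:5  s6:0  s7:0  s8:0.
Shift Unblind→3, Clean tubes→5, Retube→5.
Schedule Pressure test@1, Unblind@3, Clean tubes@5, Open exchanger@1, Retube@5: s1:7  s2:7  s3:5  s4:5  s5:6  s6:5  s7:5  s8:0 — peak 7.

7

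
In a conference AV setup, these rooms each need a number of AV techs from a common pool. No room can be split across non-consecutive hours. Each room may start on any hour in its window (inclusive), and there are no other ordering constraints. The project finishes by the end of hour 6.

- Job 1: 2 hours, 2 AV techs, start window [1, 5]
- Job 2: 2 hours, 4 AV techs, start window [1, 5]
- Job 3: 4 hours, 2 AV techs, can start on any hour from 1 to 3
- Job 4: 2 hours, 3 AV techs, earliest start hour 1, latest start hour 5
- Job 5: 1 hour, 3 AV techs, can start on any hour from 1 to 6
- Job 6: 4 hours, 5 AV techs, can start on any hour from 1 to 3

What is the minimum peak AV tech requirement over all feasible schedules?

9

Early-start (Job 1@1, Job 2@1, Job 3@1, Job 4@1, Job 5@1, Job 6@1) gives peak 19: h1:19  h2:16  h3:7  h4:7  h5:0  h6:0.
Shift Job 1→2, Job 4→5, Job 6→3.
Schedule Job 1@2, Job 2@1, Job 3@1, Job 4@5, Job 5@1, Job 6@3: h1:9  h2:8  h3:9  h4:7  h5:8  h6:8 — peak 9.
Total AV tech-hours = 49 over 6 hours ⇒ peak ≥ ⌈49/6⌉ = 9, so 9 is optimal.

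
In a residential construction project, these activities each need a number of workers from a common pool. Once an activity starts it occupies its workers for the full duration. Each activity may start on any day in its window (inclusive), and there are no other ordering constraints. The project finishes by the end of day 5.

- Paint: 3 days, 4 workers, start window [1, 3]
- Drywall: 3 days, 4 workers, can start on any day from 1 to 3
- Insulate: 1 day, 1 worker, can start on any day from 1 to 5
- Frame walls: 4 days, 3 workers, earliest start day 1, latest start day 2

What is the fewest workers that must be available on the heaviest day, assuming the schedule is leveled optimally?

Early-start (Paint@1, Drywall@1, Insulate@1, Frame walls@1) gives peak 12: d1:12  d2:11  d3:11  d4:3  d5:0.
Shift Frame walls→2.
Schedule Paint@1, Drywall@1, Insulate@1, Frame walls@2: d1:9  d2:11  d3:11  d4:3  d5:3 — peak 11.

11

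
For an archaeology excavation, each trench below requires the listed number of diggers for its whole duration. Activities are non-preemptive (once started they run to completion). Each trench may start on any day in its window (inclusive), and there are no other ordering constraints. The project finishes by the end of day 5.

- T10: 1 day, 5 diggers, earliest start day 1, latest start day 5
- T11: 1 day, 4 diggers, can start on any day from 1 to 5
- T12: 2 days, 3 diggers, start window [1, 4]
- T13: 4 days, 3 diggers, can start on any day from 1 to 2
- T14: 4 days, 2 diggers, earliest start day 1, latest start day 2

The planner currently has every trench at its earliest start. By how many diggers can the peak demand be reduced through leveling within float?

9

Early-start peak: d1:17  d2:8  d3:5  d4:5  d5:0 ⇒ 17.
Leveled (T10@1, T11@5, T12@2, T13@1, T14@2): d1:8  d2:8  d3:8  d4:5  d5:6 ⇒ 8.
Reduction 17 − 8 = 9.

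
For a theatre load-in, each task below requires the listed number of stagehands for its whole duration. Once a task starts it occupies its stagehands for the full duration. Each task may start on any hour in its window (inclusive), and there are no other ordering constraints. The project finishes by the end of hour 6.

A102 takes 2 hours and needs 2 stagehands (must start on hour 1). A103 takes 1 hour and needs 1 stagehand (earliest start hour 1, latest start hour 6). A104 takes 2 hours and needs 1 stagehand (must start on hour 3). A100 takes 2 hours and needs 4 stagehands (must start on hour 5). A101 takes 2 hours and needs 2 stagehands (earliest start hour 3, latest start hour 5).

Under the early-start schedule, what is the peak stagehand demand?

4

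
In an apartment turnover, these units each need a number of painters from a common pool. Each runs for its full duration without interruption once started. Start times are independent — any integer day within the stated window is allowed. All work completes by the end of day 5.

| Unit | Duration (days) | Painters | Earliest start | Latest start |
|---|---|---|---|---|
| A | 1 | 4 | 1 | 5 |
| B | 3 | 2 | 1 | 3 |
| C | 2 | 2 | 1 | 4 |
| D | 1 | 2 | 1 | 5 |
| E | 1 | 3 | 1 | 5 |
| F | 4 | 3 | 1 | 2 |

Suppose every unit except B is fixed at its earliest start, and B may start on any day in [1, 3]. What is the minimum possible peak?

B@1: d1:16  d2:7  d3:5  d4:3  d5:0 → peak 16
B@2: d1:14  d2:7  d3:5  d4:5  d5:0 → peak 14
B@3: d1:14  d2:5  d3:5  d4:5  d5:2 → peak 14
Best is B@2, peak 14.

14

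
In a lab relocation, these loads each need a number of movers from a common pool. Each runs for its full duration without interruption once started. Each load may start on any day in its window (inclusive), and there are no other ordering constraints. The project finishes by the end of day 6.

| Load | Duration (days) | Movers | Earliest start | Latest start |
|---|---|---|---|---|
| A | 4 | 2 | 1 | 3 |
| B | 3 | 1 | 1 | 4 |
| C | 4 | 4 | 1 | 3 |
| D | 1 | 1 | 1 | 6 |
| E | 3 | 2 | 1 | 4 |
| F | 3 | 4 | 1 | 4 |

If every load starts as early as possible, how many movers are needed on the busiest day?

14

Early-start schedule: A@1, B@1, C@1, D@1, E@1, F@1.
Load per day: day 1: 14, day 2: 13, day 3: 13, day 4: 6, day 5: 0, day 6: 0.
Peak is 14.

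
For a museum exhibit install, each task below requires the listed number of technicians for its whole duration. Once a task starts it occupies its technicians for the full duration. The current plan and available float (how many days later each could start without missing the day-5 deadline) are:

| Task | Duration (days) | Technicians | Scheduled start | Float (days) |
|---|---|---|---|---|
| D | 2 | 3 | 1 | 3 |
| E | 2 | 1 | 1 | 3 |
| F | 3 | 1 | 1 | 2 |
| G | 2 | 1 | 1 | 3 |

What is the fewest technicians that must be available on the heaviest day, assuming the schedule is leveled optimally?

3

Early-start (D@1, E@1, F@1, G@1) gives peak 6: d1:6  d2:6  d3:1  d4:0  d5:0.
Shift E→3, F→3, G→3.
Schedule D@1, E@3, F@3, G@3: d1:3  d2:3  d3:3  d4:3  d5:1 — peak 3.
Total technician-days = 13 over 5 days ⇒ peak ≥ ⌈13/5⌉ = 3, so 3 is optimal.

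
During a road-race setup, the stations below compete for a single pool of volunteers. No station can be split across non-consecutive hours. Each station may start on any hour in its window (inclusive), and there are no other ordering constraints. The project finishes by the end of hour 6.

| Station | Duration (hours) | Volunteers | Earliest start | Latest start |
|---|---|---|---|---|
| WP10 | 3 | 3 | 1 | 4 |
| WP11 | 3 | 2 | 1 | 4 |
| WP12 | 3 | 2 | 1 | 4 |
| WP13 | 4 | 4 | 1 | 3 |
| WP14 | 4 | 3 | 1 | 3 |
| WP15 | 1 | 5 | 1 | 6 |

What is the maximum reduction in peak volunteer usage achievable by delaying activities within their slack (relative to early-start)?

8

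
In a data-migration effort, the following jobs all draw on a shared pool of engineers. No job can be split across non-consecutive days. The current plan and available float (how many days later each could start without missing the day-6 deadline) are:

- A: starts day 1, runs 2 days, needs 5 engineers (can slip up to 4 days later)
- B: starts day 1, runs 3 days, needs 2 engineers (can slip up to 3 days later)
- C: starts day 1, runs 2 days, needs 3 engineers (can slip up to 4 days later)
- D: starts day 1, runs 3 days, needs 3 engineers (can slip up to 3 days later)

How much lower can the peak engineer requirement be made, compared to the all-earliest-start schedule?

6

Early-start peak: d1:13  d2:13  d3:5  d4:0  d5:0  d6:0 ⇒ 13.
Leveled (A@1, B@1, C@3, D@4): d1:7  d2:7  d3:5  d4:6  d5:3  d6:3 ⇒ 7.
Reduction 13 − 7 = 6.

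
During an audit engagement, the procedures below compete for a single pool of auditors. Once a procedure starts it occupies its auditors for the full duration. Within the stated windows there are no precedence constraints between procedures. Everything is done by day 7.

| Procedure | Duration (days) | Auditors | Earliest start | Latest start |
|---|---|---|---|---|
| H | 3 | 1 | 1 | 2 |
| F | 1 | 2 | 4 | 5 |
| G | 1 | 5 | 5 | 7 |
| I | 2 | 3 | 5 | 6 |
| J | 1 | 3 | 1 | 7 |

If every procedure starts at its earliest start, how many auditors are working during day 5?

8

At early start, day 5 has: G, I.
Demand: 5 + 3 = 8.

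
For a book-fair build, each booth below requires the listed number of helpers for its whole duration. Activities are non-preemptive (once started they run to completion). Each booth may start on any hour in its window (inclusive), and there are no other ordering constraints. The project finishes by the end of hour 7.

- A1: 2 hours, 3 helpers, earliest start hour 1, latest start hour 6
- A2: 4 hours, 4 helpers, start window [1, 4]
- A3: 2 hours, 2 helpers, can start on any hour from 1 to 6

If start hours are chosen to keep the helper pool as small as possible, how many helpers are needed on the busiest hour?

Early-start (A1@1, A2@1, A3@1) gives peak 9: h1:9  h2:9  h3:4  h4:4  h5:0  h6:0  h7:0.
Shift A2→3.
Schedule A1@1, A2@3, A3@1: h1:5  h2:5  h3:4  h4:4  h5:4  h6:4  h7:0 — peak 5.

5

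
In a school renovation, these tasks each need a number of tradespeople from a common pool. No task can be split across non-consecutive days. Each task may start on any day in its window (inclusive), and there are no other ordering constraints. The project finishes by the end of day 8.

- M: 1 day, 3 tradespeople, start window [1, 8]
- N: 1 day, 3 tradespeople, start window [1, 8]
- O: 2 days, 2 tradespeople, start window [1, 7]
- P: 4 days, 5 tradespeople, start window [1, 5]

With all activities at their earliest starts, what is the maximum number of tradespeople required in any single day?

13

Early-start schedule: M@1, N@1, O@1, P@1.
Load per day: day 1: 13, day 2: 7, day 3: 5, day 4: 5, day 5: 0, day 6: 0, day 7: 0, day 8: 0.
Peak is 13.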